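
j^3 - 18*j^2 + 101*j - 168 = (j - 8)*(j - 7)*(j - 3)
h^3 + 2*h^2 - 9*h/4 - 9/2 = (h - 3/2)*(h + 3/2)*(h + 2)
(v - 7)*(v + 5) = v^2 - 2*v - 35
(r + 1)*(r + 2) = r^2 + 3*r + 2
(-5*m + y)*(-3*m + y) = 15*m^2 - 8*m*y + y^2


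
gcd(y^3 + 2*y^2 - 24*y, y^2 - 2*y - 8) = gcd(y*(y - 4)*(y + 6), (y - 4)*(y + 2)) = y - 4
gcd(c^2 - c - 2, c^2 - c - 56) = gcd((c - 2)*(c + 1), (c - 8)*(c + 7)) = 1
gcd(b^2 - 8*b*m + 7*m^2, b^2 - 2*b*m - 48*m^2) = 1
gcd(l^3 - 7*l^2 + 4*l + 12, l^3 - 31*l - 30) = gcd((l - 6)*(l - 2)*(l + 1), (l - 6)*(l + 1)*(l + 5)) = l^2 - 5*l - 6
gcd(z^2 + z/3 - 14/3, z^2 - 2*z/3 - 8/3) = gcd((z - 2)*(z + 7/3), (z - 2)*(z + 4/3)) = z - 2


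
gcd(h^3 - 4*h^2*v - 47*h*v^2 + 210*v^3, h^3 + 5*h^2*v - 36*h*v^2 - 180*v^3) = -h + 6*v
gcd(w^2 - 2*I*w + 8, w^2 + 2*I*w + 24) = w - 4*I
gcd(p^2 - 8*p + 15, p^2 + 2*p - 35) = p - 5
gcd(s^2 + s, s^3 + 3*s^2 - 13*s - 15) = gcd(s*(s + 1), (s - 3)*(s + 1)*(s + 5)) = s + 1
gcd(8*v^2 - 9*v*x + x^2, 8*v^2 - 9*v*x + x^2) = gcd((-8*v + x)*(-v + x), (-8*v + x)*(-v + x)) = 8*v^2 - 9*v*x + x^2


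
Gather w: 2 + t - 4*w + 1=t - 4*w + 3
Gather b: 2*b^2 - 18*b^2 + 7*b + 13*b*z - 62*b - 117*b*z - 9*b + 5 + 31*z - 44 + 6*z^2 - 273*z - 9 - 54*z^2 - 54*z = -16*b^2 + b*(-104*z - 64) - 48*z^2 - 296*z - 48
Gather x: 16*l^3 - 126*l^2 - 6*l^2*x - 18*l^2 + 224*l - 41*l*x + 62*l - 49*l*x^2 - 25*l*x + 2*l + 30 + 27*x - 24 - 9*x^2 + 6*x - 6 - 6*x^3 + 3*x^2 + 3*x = 16*l^3 - 144*l^2 + 288*l - 6*x^3 + x^2*(-49*l - 6) + x*(-6*l^2 - 66*l + 36)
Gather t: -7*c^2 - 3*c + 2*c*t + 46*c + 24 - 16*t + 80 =-7*c^2 + 43*c + t*(2*c - 16) + 104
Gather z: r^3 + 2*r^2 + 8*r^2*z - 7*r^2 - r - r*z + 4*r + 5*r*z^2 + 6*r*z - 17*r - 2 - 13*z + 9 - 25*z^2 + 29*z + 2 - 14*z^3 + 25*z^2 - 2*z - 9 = r^3 - 5*r^2 + 5*r*z^2 - 14*r - 14*z^3 + z*(8*r^2 + 5*r + 14)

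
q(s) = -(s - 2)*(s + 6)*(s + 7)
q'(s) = -(s - 2)*(s + 6) - (s - 2)*(s + 7) - (s + 6)*(s + 7)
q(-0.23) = 87.11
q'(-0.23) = -11.10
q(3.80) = -190.51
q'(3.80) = -142.92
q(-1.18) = 89.21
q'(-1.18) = 5.78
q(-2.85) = 63.40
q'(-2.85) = 22.33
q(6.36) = -719.97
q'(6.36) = -277.27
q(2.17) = -12.74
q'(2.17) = -77.87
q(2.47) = -37.70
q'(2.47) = -88.64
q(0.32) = 77.72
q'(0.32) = -23.35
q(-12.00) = 420.00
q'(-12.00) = -184.00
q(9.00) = -1680.00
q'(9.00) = -457.00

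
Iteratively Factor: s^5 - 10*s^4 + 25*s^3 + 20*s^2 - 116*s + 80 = (s - 5)*(s^4 - 5*s^3 + 20*s - 16) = (s - 5)*(s - 2)*(s^3 - 3*s^2 - 6*s + 8) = (s - 5)*(s - 2)*(s - 1)*(s^2 - 2*s - 8) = (s - 5)*(s - 4)*(s - 2)*(s - 1)*(s + 2)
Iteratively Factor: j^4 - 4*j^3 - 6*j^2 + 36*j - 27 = (j - 1)*(j^3 - 3*j^2 - 9*j + 27) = (j - 3)*(j - 1)*(j^2 - 9) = (j - 3)^2*(j - 1)*(j + 3)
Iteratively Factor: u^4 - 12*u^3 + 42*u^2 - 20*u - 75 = (u + 1)*(u^3 - 13*u^2 + 55*u - 75) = (u - 5)*(u + 1)*(u^2 - 8*u + 15) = (u - 5)^2*(u + 1)*(u - 3)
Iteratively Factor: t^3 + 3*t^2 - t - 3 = (t + 1)*(t^2 + 2*t - 3) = (t + 1)*(t + 3)*(t - 1)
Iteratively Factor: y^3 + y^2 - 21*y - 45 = (y - 5)*(y^2 + 6*y + 9) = (y - 5)*(y + 3)*(y + 3)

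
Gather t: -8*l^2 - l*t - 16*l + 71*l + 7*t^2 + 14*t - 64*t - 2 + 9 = -8*l^2 + 55*l + 7*t^2 + t*(-l - 50) + 7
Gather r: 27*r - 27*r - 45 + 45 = 0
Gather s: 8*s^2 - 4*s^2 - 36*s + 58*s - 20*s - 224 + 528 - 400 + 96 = 4*s^2 + 2*s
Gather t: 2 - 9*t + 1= 3 - 9*t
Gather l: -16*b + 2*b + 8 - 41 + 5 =-14*b - 28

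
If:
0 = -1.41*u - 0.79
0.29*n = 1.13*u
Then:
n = -2.18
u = -0.56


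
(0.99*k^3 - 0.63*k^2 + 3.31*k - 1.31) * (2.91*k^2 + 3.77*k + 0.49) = 2.8809*k^5 + 1.899*k^4 + 7.7421*k^3 + 8.3579*k^2 - 3.3168*k - 0.6419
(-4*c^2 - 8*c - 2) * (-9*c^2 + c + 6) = 36*c^4 + 68*c^3 - 14*c^2 - 50*c - 12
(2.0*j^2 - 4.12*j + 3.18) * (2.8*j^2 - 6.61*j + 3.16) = 5.6*j^4 - 24.756*j^3 + 42.4572*j^2 - 34.039*j + 10.0488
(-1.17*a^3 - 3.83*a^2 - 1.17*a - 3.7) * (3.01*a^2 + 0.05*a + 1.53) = -3.5217*a^5 - 11.5868*a^4 - 5.5033*a^3 - 17.0554*a^2 - 1.9751*a - 5.661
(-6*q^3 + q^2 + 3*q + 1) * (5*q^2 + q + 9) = -30*q^5 - q^4 - 38*q^3 + 17*q^2 + 28*q + 9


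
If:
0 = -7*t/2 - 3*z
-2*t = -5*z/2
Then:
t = 0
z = 0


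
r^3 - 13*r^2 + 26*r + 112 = (r - 8)*(r - 7)*(r + 2)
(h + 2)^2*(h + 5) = h^3 + 9*h^2 + 24*h + 20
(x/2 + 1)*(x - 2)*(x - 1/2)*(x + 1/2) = x^4/2 - 17*x^2/8 + 1/2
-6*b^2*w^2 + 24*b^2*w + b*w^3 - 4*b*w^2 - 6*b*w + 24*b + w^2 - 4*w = (-6*b + w)*(w - 4)*(b*w + 1)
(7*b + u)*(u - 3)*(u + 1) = 7*b*u^2 - 14*b*u - 21*b + u^3 - 2*u^2 - 3*u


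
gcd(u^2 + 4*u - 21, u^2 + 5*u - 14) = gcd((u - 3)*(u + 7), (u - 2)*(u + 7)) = u + 7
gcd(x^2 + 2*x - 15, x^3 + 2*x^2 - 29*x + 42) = x - 3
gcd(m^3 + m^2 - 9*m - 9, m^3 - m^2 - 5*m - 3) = m^2 - 2*m - 3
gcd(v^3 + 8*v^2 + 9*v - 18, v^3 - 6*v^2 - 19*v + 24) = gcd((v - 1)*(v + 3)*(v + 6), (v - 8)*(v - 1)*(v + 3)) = v^2 + 2*v - 3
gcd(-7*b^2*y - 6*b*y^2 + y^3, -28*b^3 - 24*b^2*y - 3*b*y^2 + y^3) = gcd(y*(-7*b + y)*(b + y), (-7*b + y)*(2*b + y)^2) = -7*b + y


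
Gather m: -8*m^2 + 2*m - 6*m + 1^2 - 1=-8*m^2 - 4*m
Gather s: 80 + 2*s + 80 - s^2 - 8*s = -s^2 - 6*s + 160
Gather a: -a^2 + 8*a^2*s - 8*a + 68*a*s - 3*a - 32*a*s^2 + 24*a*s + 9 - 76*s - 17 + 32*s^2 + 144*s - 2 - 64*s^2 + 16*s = a^2*(8*s - 1) + a*(-32*s^2 + 92*s - 11) - 32*s^2 + 84*s - 10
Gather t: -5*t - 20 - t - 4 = -6*t - 24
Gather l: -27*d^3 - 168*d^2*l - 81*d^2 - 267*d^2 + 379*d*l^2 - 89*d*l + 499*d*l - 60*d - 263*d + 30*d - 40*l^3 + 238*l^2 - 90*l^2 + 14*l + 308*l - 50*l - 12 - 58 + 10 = -27*d^3 - 348*d^2 - 293*d - 40*l^3 + l^2*(379*d + 148) + l*(-168*d^2 + 410*d + 272) - 60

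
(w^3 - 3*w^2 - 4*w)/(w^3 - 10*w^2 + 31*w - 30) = w*(w^2 - 3*w - 4)/(w^3 - 10*w^2 + 31*w - 30)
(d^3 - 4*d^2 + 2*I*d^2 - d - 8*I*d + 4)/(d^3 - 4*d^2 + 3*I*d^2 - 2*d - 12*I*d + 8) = (d + I)/(d + 2*I)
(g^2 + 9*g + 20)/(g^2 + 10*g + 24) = (g + 5)/(g + 6)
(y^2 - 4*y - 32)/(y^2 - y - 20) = (y - 8)/(y - 5)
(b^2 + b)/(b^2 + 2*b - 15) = b*(b + 1)/(b^2 + 2*b - 15)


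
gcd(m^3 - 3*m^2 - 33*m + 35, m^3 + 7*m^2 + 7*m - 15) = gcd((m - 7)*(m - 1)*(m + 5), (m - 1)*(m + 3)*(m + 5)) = m^2 + 4*m - 5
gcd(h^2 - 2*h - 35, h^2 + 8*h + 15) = h + 5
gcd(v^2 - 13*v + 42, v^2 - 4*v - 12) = v - 6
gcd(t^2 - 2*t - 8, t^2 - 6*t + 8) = t - 4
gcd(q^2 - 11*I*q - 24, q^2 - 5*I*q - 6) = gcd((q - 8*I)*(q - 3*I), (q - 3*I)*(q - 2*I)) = q - 3*I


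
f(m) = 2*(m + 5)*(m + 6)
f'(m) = 4*m + 22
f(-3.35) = 8.74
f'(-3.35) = 8.60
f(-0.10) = 57.82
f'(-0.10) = 21.60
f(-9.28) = 28.08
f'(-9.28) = -15.12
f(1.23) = 90.09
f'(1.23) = 26.92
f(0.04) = 60.88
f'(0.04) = 22.16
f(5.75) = 252.62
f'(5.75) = 45.00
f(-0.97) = 40.54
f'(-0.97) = 18.12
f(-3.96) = 4.24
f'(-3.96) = 6.16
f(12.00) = 612.00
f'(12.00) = 70.00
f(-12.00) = 84.00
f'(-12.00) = -26.00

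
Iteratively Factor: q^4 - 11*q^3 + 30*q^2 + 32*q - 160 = (q - 4)*(q^3 - 7*q^2 + 2*q + 40) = (q - 4)^2*(q^2 - 3*q - 10) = (q - 4)^2*(q + 2)*(q - 5)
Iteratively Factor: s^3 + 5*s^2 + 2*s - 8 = (s - 1)*(s^2 + 6*s + 8) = (s - 1)*(s + 2)*(s + 4)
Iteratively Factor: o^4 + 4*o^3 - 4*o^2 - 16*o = (o)*(o^3 + 4*o^2 - 4*o - 16) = o*(o - 2)*(o^2 + 6*o + 8) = o*(o - 2)*(o + 2)*(o + 4)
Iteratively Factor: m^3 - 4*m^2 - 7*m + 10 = (m + 2)*(m^2 - 6*m + 5) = (m - 1)*(m + 2)*(m - 5)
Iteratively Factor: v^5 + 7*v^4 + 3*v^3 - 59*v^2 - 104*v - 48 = (v - 3)*(v^4 + 10*v^3 + 33*v^2 + 40*v + 16) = (v - 3)*(v + 1)*(v^3 + 9*v^2 + 24*v + 16) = (v - 3)*(v + 1)*(v + 4)*(v^2 + 5*v + 4) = (v - 3)*(v + 1)^2*(v + 4)*(v + 4)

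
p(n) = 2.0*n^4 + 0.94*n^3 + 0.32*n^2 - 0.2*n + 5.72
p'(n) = 8.0*n^3 + 2.82*n^2 + 0.64*n - 0.2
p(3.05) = 207.83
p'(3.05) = 254.97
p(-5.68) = 1926.65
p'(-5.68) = -1378.86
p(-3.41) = 243.28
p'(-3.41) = -286.81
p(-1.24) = 9.40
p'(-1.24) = -11.91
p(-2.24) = 47.56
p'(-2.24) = -77.40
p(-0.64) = 6.07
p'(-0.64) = -1.55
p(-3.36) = 229.26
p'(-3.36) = -273.98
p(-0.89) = 6.74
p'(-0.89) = -4.18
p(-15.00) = 98158.22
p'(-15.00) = -26375.30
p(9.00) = 13837.10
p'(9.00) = 6065.98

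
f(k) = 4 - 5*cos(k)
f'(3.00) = 0.71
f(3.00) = 8.95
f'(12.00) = -2.68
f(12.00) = -0.22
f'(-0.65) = -3.03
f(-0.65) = 0.02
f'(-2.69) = -2.18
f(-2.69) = 8.50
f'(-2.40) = -3.38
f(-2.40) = 7.69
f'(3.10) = 0.21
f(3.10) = 9.00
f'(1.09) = 4.43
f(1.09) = 1.69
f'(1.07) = 4.39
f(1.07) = 1.60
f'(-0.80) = -3.59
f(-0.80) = 0.52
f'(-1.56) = -5.00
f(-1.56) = 3.95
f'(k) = 5*sin(k)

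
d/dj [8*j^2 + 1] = 16*j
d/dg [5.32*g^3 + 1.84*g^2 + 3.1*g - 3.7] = 15.96*g^2 + 3.68*g + 3.1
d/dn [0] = 0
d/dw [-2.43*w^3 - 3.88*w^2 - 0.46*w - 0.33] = -7.29*w^2 - 7.76*w - 0.46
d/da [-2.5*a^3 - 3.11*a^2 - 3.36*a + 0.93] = -7.5*a^2 - 6.22*a - 3.36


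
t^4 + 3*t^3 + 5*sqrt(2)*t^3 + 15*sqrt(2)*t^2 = t^2*(t + 3)*(t + 5*sqrt(2))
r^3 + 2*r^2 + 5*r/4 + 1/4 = (r + 1/2)^2*(r + 1)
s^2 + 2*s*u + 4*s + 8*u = (s + 4)*(s + 2*u)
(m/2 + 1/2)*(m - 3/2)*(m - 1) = m^3/2 - 3*m^2/4 - m/2 + 3/4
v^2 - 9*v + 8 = (v - 8)*(v - 1)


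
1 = 1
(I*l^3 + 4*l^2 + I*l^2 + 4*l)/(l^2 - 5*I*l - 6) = l*(I*l^2 + l*(4 + I) + 4)/(l^2 - 5*I*l - 6)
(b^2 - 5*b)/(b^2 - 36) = b*(b - 5)/(b^2 - 36)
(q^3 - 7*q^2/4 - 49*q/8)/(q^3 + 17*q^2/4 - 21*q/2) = (8*q^2 - 14*q - 49)/(2*(4*q^2 + 17*q - 42))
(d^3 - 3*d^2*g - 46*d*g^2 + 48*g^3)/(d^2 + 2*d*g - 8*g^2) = (d^3 - 3*d^2*g - 46*d*g^2 + 48*g^3)/(d^2 + 2*d*g - 8*g^2)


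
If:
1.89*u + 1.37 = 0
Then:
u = -0.72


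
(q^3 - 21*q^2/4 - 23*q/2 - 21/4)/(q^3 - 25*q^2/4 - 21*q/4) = (q + 1)/q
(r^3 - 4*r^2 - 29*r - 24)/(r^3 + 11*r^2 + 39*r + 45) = (r^2 - 7*r - 8)/(r^2 + 8*r + 15)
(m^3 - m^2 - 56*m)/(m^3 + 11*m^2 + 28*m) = (m - 8)/(m + 4)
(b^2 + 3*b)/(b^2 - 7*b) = (b + 3)/(b - 7)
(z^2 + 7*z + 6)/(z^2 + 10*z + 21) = (z^2 + 7*z + 6)/(z^2 + 10*z + 21)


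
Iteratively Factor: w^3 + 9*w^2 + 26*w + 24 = (w + 2)*(w^2 + 7*w + 12) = (w + 2)*(w + 4)*(w + 3)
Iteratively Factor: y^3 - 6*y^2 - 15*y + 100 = (y + 4)*(y^2 - 10*y + 25) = (y - 5)*(y + 4)*(y - 5)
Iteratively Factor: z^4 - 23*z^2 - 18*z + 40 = (z + 2)*(z^3 - 2*z^2 - 19*z + 20) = (z + 2)*(z + 4)*(z^2 - 6*z + 5) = (z - 5)*(z + 2)*(z + 4)*(z - 1)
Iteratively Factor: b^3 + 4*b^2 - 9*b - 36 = (b - 3)*(b^2 + 7*b + 12) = (b - 3)*(b + 3)*(b + 4)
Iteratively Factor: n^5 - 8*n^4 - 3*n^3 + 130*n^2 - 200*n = (n - 5)*(n^4 - 3*n^3 - 18*n^2 + 40*n) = n*(n - 5)*(n^3 - 3*n^2 - 18*n + 40) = n*(n - 5)*(n + 4)*(n^2 - 7*n + 10) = n*(n - 5)^2*(n + 4)*(n - 2)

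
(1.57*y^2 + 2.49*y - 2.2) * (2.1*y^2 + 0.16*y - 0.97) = 3.297*y^4 + 5.4802*y^3 - 5.7445*y^2 - 2.7673*y + 2.134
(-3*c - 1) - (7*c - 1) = -10*c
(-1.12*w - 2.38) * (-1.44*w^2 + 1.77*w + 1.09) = 1.6128*w^3 + 1.4448*w^2 - 5.4334*w - 2.5942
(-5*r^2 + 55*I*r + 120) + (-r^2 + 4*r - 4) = -6*r^2 + 4*r + 55*I*r + 116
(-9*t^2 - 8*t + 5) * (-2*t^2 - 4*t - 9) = 18*t^4 + 52*t^3 + 103*t^2 + 52*t - 45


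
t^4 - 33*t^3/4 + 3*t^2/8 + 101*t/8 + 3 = (t - 8)*(t - 3/2)*(t + 1/4)*(t + 1)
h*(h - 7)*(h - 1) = h^3 - 8*h^2 + 7*h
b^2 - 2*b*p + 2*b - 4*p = (b + 2)*(b - 2*p)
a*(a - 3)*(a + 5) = a^3 + 2*a^2 - 15*a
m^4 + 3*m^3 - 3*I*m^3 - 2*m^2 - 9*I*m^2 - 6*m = m*(m + 3)*(m - 2*I)*(m - I)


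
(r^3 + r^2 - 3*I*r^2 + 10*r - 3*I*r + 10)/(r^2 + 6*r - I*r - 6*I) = (r^3 + r^2*(1 - 3*I) + r*(10 - 3*I) + 10)/(r^2 + r*(6 - I) - 6*I)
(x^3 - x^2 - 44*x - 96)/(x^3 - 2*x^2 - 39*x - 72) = (x + 4)/(x + 3)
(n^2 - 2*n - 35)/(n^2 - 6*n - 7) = (n + 5)/(n + 1)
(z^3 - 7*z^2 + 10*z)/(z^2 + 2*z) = (z^2 - 7*z + 10)/(z + 2)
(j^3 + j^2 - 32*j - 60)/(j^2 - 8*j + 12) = (j^2 + 7*j + 10)/(j - 2)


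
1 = 1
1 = 1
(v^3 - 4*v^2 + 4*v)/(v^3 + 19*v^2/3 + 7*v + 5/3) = 3*v*(v^2 - 4*v + 4)/(3*v^3 + 19*v^2 + 21*v + 5)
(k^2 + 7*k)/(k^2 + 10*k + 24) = k*(k + 7)/(k^2 + 10*k + 24)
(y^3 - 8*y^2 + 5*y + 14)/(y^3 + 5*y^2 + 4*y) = (y^2 - 9*y + 14)/(y*(y + 4))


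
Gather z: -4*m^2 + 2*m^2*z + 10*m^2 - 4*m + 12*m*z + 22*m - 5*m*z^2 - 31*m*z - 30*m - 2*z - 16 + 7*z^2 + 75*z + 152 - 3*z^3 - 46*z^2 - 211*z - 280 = 6*m^2 - 12*m - 3*z^3 + z^2*(-5*m - 39) + z*(2*m^2 - 19*m - 138) - 144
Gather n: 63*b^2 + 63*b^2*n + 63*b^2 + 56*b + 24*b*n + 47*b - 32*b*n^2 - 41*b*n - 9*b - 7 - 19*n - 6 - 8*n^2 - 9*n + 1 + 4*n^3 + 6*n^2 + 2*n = 126*b^2 + 94*b + 4*n^3 + n^2*(-32*b - 2) + n*(63*b^2 - 17*b - 26) - 12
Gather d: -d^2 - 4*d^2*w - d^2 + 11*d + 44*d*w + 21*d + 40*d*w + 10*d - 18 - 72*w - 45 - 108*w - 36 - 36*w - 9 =d^2*(-4*w - 2) + d*(84*w + 42) - 216*w - 108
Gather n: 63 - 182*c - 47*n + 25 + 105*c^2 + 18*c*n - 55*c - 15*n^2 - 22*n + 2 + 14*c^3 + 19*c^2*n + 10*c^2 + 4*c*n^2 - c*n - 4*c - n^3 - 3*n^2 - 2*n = 14*c^3 + 115*c^2 - 241*c - n^3 + n^2*(4*c - 18) + n*(19*c^2 + 17*c - 71) + 90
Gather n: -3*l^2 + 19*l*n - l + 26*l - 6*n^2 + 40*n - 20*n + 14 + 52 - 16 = -3*l^2 + 25*l - 6*n^2 + n*(19*l + 20) + 50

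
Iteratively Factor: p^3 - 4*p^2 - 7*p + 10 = (p - 5)*(p^2 + p - 2) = (p - 5)*(p + 2)*(p - 1)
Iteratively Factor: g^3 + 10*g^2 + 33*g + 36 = (g + 3)*(g^2 + 7*g + 12) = (g + 3)*(g + 4)*(g + 3)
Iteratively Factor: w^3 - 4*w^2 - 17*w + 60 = (w - 5)*(w^2 + w - 12) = (w - 5)*(w + 4)*(w - 3)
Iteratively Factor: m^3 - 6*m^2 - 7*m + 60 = (m - 4)*(m^2 - 2*m - 15) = (m - 4)*(m + 3)*(m - 5)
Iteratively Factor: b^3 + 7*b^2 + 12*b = (b + 3)*(b^2 + 4*b) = (b + 3)*(b + 4)*(b)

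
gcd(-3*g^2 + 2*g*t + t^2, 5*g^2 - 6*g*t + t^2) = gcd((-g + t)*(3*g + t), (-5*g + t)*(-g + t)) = -g + t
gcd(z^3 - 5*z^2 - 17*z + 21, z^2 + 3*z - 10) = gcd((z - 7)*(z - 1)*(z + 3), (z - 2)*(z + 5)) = 1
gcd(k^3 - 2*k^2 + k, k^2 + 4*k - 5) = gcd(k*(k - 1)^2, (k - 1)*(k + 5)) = k - 1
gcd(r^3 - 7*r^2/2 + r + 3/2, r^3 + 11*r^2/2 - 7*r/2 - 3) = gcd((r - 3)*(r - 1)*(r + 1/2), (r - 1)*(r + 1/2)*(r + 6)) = r^2 - r/2 - 1/2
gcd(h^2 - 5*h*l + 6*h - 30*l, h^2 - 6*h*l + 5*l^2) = h - 5*l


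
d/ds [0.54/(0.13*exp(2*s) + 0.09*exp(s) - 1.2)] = (-0.1404*exp(s) - 0.0486)*exp(s)/(0.13*exp(2*s) + 0.09*exp(s) - 1.2)^2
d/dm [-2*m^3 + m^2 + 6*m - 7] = -6*m^2 + 2*m + 6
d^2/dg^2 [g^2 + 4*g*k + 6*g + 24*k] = 2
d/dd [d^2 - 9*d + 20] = 2*d - 9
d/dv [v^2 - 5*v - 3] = 2*v - 5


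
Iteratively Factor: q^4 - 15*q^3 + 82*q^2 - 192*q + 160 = (q - 4)*(q^3 - 11*q^2 + 38*q - 40) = (q - 4)^2*(q^2 - 7*q + 10) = (q - 4)^2*(q - 2)*(q - 5)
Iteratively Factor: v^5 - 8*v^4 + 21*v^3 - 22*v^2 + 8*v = (v - 1)*(v^4 - 7*v^3 + 14*v^2 - 8*v) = (v - 4)*(v - 1)*(v^3 - 3*v^2 + 2*v) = (v - 4)*(v - 1)^2*(v^2 - 2*v) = v*(v - 4)*(v - 1)^2*(v - 2)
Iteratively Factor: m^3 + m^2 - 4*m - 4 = (m + 2)*(m^2 - m - 2) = (m - 2)*(m + 2)*(m + 1)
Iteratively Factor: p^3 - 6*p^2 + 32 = (p - 4)*(p^2 - 2*p - 8) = (p - 4)*(p + 2)*(p - 4)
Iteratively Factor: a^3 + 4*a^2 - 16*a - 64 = (a + 4)*(a^2 - 16) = (a + 4)^2*(a - 4)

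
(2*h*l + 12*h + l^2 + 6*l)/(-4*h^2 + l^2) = (-l - 6)/(2*h - l)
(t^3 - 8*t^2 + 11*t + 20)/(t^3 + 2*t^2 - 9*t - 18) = (t^3 - 8*t^2 + 11*t + 20)/(t^3 + 2*t^2 - 9*t - 18)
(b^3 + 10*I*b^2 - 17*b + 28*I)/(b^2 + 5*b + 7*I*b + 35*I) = (b^2 + 3*I*b + 4)/(b + 5)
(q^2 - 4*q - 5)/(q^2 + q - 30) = (q + 1)/(q + 6)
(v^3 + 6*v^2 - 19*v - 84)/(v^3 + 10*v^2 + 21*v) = (v - 4)/v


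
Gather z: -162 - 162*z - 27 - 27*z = -189*z - 189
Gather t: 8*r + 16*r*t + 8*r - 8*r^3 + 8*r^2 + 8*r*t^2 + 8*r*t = -8*r^3 + 8*r^2 + 8*r*t^2 + 24*r*t + 16*r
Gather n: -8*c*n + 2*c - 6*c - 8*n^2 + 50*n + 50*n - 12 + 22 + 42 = -4*c - 8*n^2 + n*(100 - 8*c) + 52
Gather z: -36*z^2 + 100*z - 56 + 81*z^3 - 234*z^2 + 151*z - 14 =81*z^3 - 270*z^2 + 251*z - 70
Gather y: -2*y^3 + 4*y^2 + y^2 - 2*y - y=-2*y^3 + 5*y^2 - 3*y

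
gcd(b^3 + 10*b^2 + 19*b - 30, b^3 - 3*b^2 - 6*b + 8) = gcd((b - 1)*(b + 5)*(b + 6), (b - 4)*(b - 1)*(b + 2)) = b - 1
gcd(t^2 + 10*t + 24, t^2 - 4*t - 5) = 1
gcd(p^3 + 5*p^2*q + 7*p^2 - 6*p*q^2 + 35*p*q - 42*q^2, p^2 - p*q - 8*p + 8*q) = p - q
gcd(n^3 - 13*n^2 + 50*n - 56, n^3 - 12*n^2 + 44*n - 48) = n^2 - 6*n + 8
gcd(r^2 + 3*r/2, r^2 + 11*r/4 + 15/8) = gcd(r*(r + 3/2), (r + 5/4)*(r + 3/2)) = r + 3/2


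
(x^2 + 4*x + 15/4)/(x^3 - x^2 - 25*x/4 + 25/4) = (2*x + 3)/(2*x^2 - 7*x + 5)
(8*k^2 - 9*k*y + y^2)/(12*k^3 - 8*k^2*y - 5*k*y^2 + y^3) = (-8*k + y)/(-12*k^2 - 4*k*y + y^2)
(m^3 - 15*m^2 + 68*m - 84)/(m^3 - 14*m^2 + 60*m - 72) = (m - 7)/(m - 6)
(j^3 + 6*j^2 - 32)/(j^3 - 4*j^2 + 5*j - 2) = (j^2 + 8*j + 16)/(j^2 - 2*j + 1)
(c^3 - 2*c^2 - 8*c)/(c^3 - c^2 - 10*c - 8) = c/(c + 1)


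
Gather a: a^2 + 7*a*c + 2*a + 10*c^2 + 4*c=a^2 + a*(7*c + 2) + 10*c^2 + 4*c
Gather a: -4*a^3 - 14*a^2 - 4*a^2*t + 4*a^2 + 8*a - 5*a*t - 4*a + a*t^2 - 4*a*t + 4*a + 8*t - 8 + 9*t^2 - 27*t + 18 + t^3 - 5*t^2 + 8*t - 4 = -4*a^3 + a^2*(-4*t - 10) + a*(t^2 - 9*t + 8) + t^3 + 4*t^2 - 11*t + 6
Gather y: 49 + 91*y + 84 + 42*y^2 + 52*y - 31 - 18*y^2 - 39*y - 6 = 24*y^2 + 104*y + 96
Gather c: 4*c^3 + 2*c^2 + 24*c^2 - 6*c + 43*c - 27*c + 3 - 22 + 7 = 4*c^3 + 26*c^2 + 10*c - 12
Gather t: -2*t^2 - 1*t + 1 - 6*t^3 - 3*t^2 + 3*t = -6*t^3 - 5*t^2 + 2*t + 1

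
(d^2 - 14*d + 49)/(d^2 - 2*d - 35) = (d - 7)/(d + 5)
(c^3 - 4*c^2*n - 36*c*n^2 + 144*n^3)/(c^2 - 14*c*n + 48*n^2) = (c^2 + 2*c*n - 24*n^2)/(c - 8*n)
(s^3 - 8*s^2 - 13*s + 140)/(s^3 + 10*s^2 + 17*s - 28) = (s^2 - 12*s + 35)/(s^2 + 6*s - 7)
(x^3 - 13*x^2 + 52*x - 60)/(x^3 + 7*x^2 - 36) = (x^2 - 11*x + 30)/(x^2 + 9*x + 18)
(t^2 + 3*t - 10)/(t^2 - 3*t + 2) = (t + 5)/(t - 1)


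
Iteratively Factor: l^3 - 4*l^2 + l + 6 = (l + 1)*(l^2 - 5*l + 6) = (l - 3)*(l + 1)*(l - 2)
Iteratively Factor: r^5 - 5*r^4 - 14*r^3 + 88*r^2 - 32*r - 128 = (r + 4)*(r^4 - 9*r^3 + 22*r^2 - 32) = (r + 1)*(r + 4)*(r^3 - 10*r^2 + 32*r - 32) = (r - 4)*(r + 1)*(r + 4)*(r^2 - 6*r + 8) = (r - 4)*(r - 2)*(r + 1)*(r + 4)*(r - 4)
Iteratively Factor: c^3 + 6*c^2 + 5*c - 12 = (c + 4)*(c^2 + 2*c - 3) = (c + 3)*(c + 4)*(c - 1)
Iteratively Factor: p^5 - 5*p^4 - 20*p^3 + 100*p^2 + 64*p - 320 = (p - 4)*(p^4 - p^3 - 24*p^2 + 4*p + 80) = (p - 5)*(p - 4)*(p^3 + 4*p^2 - 4*p - 16) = (p - 5)*(p - 4)*(p + 4)*(p^2 - 4) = (p - 5)*(p - 4)*(p - 2)*(p + 4)*(p + 2)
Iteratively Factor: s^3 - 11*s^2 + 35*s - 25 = (s - 5)*(s^2 - 6*s + 5) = (s - 5)*(s - 1)*(s - 5)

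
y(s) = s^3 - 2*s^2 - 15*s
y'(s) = 3*s^2 - 4*s - 15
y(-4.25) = -49.14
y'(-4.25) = 56.19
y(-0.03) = 0.45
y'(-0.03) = -14.88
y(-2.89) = 2.51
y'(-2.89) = 21.62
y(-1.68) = 14.81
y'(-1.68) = 0.19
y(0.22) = -3.39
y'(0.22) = -15.73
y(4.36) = -20.54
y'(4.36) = 24.59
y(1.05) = -16.80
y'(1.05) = -15.89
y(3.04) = -35.99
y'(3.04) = 0.56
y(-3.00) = 0.00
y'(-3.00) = 24.00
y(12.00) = 1260.00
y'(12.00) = 369.00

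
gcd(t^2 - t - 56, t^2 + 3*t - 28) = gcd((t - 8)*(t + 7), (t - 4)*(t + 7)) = t + 7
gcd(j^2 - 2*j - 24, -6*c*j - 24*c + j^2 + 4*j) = j + 4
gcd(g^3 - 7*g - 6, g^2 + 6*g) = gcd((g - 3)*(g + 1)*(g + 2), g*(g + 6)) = 1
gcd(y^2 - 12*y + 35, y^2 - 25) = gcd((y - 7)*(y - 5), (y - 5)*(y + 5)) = y - 5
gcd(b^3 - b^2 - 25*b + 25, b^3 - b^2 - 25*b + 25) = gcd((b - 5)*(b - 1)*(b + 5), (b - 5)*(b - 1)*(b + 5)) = b^3 - b^2 - 25*b + 25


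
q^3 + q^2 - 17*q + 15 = (q - 3)*(q - 1)*(q + 5)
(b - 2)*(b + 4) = b^2 + 2*b - 8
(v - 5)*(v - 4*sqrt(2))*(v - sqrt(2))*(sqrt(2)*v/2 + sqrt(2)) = sqrt(2)*v^4/2 - 5*v^3 - 3*sqrt(2)*v^3/2 - sqrt(2)*v^2 + 15*v^2 - 12*sqrt(2)*v + 50*v - 40*sqrt(2)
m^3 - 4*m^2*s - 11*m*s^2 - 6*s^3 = (m - 6*s)*(m + s)^2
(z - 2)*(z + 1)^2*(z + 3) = z^4 + 3*z^3 - 3*z^2 - 11*z - 6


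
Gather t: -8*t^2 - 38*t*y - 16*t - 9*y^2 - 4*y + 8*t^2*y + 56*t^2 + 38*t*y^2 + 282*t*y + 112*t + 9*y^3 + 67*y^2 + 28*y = t^2*(8*y + 48) + t*(38*y^2 + 244*y + 96) + 9*y^3 + 58*y^2 + 24*y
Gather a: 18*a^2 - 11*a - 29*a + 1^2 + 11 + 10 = 18*a^2 - 40*a + 22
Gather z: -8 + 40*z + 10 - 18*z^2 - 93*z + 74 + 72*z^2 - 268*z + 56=54*z^2 - 321*z + 132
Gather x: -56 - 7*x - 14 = -7*x - 70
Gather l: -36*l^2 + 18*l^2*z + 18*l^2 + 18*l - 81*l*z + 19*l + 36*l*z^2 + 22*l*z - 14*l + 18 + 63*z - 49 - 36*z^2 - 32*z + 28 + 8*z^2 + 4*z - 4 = l^2*(18*z - 18) + l*(36*z^2 - 59*z + 23) - 28*z^2 + 35*z - 7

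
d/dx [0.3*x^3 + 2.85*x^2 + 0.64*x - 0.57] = 0.9*x^2 + 5.7*x + 0.64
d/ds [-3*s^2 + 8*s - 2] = 8 - 6*s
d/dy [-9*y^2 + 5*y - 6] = 5 - 18*y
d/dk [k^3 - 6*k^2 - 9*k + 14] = 3*k^2 - 12*k - 9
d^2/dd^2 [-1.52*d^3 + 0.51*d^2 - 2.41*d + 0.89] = 1.02 - 9.12*d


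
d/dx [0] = 0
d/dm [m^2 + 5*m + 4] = 2*m + 5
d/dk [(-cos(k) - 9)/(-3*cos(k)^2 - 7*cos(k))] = 3*(sin(k) + 21*sin(k)/cos(k)^2 + 18*tan(k))/(3*cos(k) + 7)^2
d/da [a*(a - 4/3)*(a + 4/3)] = 3*a^2 - 16/9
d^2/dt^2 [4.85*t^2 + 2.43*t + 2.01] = 9.70000000000000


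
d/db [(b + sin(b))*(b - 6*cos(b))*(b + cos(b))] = -(b + sin(b))*(b - 6*cos(b))*(sin(b) - 1) + (b + sin(b))*(b + cos(b))*(6*sin(b) + 1) + (b - 6*cos(b))*(b + cos(b))*(cos(b) + 1)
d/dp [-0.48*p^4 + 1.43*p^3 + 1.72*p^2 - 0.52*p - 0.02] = -1.92*p^3 + 4.29*p^2 + 3.44*p - 0.52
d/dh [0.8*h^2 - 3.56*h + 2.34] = 1.6*h - 3.56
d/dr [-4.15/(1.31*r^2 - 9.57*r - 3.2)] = (10.873*r - 39.7155)/(-1.31*r^2 + 9.57*r + 3.2)^2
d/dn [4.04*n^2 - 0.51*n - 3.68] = 8.08*n - 0.51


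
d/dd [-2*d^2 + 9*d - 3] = 9 - 4*d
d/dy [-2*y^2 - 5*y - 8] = -4*y - 5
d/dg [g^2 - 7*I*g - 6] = 2*g - 7*I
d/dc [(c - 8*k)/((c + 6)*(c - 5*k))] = ((-c + 8*k)*(c + 6) + (-c + 8*k)*(c - 5*k) + (c + 6)*(c - 5*k))/((c + 6)^2*(c - 5*k)^2)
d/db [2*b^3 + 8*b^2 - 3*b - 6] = 6*b^2 + 16*b - 3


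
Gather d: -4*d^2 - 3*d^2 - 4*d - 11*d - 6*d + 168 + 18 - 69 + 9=-7*d^2 - 21*d + 126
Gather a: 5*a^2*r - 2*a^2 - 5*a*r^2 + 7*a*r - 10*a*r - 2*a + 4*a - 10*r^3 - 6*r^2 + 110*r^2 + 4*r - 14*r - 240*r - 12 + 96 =a^2*(5*r - 2) + a*(-5*r^2 - 3*r + 2) - 10*r^3 + 104*r^2 - 250*r + 84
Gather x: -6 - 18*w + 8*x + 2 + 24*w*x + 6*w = -12*w + x*(24*w + 8) - 4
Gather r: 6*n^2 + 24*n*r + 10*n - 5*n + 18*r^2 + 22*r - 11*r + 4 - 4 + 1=6*n^2 + 5*n + 18*r^2 + r*(24*n + 11) + 1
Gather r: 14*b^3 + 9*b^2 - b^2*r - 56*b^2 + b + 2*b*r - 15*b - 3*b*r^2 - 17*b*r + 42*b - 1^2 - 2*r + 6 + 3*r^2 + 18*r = 14*b^3 - 47*b^2 + 28*b + r^2*(3 - 3*b) + r*(-b^2 - 15*b + 16) + 5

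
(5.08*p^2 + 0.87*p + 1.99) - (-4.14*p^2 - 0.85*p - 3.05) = 9.22*p^2 + 1.72*p + 5.04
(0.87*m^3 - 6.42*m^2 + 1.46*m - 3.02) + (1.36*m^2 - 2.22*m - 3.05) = 0.87*m^3 - 5.06*m^2 - 0.76*m - 6.07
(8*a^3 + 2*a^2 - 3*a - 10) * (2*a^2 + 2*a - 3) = 16*a^5 + 20*a^4 - 26*a^3 - 32*a^2 - 11*a + 30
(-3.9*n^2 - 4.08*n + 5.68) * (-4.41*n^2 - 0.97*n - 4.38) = 17.199*n^4 + 21.7758*n^3 - 4.0092*n^2 + 12.3608*n - 24.8784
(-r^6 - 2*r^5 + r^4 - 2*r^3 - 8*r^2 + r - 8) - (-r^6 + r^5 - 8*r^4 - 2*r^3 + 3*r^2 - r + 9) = -3*r^5 + 9*r^4 - 11*r^2 + 2*r - 17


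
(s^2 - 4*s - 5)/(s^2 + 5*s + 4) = (s - 5)/(s + 4)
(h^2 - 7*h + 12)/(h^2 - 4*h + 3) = (h - 4)/(h - 1)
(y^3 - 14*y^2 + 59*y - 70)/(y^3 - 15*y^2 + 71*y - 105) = (y - 2)/(y - 3)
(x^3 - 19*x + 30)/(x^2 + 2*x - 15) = x - 2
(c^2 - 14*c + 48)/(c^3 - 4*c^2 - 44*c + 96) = (c - 6)/(c^2 + 4*c - 12)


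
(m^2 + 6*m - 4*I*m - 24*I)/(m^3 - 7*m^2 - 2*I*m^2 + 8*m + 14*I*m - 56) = (m + 6)/(m^2 + m*(-7 + 2*I) - 14*I)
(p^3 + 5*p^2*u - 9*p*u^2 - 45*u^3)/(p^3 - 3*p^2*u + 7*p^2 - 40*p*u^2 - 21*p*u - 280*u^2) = (p^2 - 9*u^2)/(p^2 - 8*p*u + 7*p - 56*u)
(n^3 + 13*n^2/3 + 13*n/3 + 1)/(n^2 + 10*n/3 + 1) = n + 1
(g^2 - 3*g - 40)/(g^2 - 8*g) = (g + 5)/g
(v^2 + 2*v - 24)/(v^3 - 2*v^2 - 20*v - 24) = (-v^2 - 2*v + 24)/(-v^3 + 2*v^2 + 20*v + 24)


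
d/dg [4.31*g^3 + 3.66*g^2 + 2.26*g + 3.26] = 12.93*g^2 + 7.32*g + 2.26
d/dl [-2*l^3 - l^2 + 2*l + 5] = -6*l^2 - 2*l + 2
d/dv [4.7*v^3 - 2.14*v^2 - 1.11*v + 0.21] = 14.1*v^2 - 4.28*v - 1.11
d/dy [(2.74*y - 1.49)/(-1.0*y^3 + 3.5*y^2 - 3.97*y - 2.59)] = (5.48*y^3 - 14.06*y^2 + 10.43*y - 13.0119)/(1.0*y^6 - 7.0*y^5 + 20.19*y^4 - 22.61*y^3 - 2.3691*y^2 + 20.5646*y + 6.7081)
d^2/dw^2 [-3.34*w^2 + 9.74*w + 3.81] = -6.68000000000000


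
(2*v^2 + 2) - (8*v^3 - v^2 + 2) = -8*v^3 + 3*v^2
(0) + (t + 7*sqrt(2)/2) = t + 7*sqrt(2)/2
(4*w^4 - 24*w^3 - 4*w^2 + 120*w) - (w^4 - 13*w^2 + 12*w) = 3*w^4 - 24*w^3 + 9*w^2 + 108*w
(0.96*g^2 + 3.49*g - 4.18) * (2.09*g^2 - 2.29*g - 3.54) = 2.0064*g^4 + 5.0957*g^3 - 20.1267*g^2 - 2.7824*g + 14.7972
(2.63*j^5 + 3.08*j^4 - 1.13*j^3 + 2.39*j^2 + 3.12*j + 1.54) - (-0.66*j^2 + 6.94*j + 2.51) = 2.63*j^5 + 3.08*j^4 - 1.13*j^3 + 3.05*j^2 - 3.82*j - 0.97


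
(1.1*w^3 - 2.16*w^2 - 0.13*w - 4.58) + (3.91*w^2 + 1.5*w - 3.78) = 1.1*w^3 + 1.75*w^2 + 1.37*w - 8.36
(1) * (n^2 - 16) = n^2 - 16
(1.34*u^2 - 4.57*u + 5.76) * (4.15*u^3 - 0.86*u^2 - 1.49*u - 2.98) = 5.561*u^5 - 20.1179*u^4 + 25.8376*u^3 - 2.1375*u^2 + 5.0362*u - 17.1648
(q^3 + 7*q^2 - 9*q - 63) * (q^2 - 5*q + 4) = q^5 + 2*q^4 - 40*q^3 + 10*q^2 + 279*q - 252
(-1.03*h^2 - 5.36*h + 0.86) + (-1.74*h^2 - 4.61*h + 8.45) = -2.77*h^2 - 9.97*h + 9.31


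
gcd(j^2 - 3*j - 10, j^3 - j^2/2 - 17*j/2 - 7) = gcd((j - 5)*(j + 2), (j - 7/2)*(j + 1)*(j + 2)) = j + 2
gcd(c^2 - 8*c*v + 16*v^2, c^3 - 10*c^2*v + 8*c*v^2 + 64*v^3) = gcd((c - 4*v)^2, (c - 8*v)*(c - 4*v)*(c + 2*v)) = -c + 4*v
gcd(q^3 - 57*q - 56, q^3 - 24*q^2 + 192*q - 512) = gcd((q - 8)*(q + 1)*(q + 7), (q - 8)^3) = q - 8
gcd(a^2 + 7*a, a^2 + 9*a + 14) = a + 7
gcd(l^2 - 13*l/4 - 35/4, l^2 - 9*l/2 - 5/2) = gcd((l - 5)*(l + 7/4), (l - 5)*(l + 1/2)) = l - 5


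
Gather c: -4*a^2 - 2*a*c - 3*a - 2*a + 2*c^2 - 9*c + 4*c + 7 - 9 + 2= -4*a^2 - 5*a + 2*c^2 + c*(-2*a - 5)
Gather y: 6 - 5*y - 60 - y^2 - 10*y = -y^2 - 15*y - 54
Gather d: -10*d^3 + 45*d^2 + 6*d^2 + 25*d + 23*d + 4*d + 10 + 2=-10*d^3 + 51*d^2 + 52*d + 12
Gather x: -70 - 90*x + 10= -90*x - 60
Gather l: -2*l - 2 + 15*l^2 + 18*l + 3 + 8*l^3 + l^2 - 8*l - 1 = 8*l^3 + 16*l^2 + 8*l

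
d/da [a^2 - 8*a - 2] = 2*a - 8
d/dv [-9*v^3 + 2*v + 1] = 2 - 27*v^2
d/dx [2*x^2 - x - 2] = 4*x - 1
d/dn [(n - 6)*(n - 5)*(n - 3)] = 3*n^2 - 28*n + 63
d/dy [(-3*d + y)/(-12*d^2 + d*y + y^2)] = -1/(16*d^2 + 8*d*y + y^2)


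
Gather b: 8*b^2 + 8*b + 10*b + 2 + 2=8*b^2 + 18*b + 4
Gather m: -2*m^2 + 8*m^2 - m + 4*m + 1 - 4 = 6*m^2 + 3*m - 3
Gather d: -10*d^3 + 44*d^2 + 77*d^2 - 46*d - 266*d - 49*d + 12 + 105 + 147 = -10*d^3 + 121*d^2 - 361*d + 264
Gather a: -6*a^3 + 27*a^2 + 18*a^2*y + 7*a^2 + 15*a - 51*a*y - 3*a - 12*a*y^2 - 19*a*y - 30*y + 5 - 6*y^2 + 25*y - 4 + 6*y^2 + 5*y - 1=-6*a^3 + a^2*(18*y + 34) + a*(-12*y^2 - 70*y + 12)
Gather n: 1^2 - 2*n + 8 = 9 - 2*n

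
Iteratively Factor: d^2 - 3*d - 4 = (d + 1)*(d - 4)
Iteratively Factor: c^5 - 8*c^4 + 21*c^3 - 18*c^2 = (c - 2)*(c^4 - 6*c^3 + 9*c^2) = c*(c - 2)*(c^3 - 6*c^2 + 9*c) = c*(c - 3)*(c - 2)*(c^2 - 3*c) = c^2*(c - 3)*(c - 2)*(c - 3)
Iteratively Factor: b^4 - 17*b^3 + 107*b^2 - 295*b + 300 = (b - 5)*(b^3 - 12*b^2 + 47*b - 60) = (b - 5)*(b - 3)*(b^2 - 9*b + 20) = (b - 5)*(b - 4)*(b - 3)*(b - 5)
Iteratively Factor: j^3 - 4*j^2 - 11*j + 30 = (j - 5)*(j^2 + j - 6) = (j - 5)*(j + 3)*(j - 2)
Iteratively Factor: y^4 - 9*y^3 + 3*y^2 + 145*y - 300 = (y + 4)*(y^3 - 13*y^2 + 55*y - 75) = (y - 3)*(y + 4)*(y^2 - 10*y + 25) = (y - 5)*(y - 3)*(y + 4)*(y - 5)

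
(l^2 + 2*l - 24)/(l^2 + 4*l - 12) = (l - 4)/(l - 2)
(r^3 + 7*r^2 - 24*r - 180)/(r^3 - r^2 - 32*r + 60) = (r + 6)/(r - 2)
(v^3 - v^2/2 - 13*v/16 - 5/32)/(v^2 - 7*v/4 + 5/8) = (8*v^2 + 6*v + 1)/(4*(2*v - 1))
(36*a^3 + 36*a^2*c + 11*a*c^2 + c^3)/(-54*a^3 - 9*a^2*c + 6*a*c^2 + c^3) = (-2*a - c)/(3*a - c)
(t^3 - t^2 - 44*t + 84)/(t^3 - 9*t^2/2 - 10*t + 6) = 2*(t^2 + 5*t - 14)/(2*t^2 + 3*t - 2)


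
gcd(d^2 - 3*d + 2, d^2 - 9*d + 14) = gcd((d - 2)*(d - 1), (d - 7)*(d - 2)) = d - 2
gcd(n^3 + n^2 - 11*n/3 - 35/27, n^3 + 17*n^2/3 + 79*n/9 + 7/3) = n^2 + 8*n/3 + 7/9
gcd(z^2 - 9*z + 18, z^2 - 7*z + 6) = z - 6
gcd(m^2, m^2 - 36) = 1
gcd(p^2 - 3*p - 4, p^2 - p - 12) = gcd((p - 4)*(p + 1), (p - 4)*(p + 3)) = p - 4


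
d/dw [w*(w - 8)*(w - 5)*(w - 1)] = 4*w^3 - 42*w^2 + 106*w - 40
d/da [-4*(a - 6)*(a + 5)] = 4 - 8*a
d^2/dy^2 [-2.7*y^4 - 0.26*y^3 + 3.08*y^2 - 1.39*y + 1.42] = -32.4*y^2 - 1.56*y + 6.16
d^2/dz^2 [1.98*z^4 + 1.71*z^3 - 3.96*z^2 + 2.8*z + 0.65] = 23.76*z^2 + 10.26*z - 7.92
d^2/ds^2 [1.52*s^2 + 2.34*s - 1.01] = 3.04000000000000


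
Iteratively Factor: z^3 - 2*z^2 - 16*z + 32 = (z + 4)*(z^2 - 6*z + 8) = (z - 4)*(z + 4)*(z - 2)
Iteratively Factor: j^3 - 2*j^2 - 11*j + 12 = (j - 4)*(j^2 + 2*j - 3) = (j - 4)*(j + 3)*(j - 1)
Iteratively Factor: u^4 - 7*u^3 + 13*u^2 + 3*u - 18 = (u - 2)*(u^3 - 5*u^2 + 3*u + 9) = (u - 3)*(u - 2)*(u^2 - 2*u - 3) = (u - 3)^2*(u - 2)*(u + 1)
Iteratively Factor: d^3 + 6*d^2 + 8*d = (d + 2)*(d^2 + 4*d) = d*(d + 2)*(d + 4)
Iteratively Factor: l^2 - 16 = (l - 4)*(l + 4)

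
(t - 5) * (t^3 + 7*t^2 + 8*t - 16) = t^4 + 2*t^3 - 27*t^2 - 56*t + 80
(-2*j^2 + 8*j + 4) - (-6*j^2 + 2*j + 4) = 4*j^2 + 6*j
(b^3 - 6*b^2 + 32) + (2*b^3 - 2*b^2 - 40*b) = 3*b^3 - 8*b^2 - 40*b + 32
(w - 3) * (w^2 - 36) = w^3 - 3*w^2 - 36*w + 108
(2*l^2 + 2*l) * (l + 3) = 2*l^3 + 8*l^2 + 6*l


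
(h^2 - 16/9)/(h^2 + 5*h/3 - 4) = (h + 4/3)/(h + 3)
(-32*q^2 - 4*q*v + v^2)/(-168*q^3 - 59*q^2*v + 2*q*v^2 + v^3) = (4*q + v)/(21*q^2 + 10*q*v + v^2)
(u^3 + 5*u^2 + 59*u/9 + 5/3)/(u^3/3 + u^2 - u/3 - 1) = (9*u^2 + 18*u + 5)/(3*(u^2 - 1))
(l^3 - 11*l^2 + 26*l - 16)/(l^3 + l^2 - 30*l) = (l^3 - 11*l^2 + 26*l - 16)/(l*(l^2 + l - 30))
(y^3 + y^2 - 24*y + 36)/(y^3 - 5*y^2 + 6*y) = (y + 6)/y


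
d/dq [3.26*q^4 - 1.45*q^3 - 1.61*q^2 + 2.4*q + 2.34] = 13.04*q^3 - 4.35*q^2 - 3.22*q + 2.4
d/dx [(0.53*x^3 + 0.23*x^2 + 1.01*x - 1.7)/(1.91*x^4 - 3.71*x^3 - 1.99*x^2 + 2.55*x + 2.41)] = (-1.0123*x^6 - 0.878600000000001*x^5 - 5.9887*x^4 + 23.1852*x^3 - 12.4927*x^2 - 5.6574*x + 6.7691)/(3.6481*x^8 - 14.1722*x^7 + 6.1623*x^6 + 24.5068*x^5 - 5.7547*x^4 - 28.0312*x^3 - 3.0893*x^2 + 12.291*x + 5.8081)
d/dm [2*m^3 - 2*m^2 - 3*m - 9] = 6*m^2 - 4*m - 3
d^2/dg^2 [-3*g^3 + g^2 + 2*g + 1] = 2 - 18*g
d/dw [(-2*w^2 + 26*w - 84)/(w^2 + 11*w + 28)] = 4*(-12*w^2 + 14*w + 413)/(w^4 + 22*w^3 + 177*w^2 + 616*w + 784)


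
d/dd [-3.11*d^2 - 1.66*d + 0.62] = -6.22*d - 1.66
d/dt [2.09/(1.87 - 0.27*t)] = 0.5643/(0.27*t - 1.87)^2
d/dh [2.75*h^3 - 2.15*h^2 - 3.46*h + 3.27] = 8.25*h^2 - 4.3*h - 3.46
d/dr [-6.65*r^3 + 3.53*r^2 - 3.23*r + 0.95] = -19.95*r^2 + 7.06*r - 3.23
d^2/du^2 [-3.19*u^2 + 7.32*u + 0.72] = -6.38000000000000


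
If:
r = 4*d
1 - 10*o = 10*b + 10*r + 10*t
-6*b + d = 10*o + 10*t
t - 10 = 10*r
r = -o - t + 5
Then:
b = -49/10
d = 103/205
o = -5557/205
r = 412/205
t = 1234/41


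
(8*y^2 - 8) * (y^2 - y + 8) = 8*y^4 - 8*y^3 + 56*y^2 + 8*y - 64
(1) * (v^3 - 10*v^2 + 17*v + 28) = v^3 - 10*v^2 + 17*v + 28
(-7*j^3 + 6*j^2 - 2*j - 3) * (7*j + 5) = -49*j^4 + 7*j^3 + 16*j^2 - 31*j - 15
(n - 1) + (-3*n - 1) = -2*n - 2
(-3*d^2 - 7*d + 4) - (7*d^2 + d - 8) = -10*d^2 - 8*d + 12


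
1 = 1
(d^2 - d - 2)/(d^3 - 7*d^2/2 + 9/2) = 2*(d - 2)/(2*d^2 - 9*d + 9)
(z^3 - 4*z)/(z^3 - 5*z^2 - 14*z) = (z - 2)/(z - 7)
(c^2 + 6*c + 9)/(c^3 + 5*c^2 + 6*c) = (c + 3)/(c*(c + 2))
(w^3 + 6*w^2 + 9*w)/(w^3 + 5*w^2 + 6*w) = (w + 3)/(w + 2)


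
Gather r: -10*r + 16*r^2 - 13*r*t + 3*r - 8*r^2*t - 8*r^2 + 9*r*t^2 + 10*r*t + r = r^2*(8 - 8*t) + r*(9*t^2 - 3*t - 6)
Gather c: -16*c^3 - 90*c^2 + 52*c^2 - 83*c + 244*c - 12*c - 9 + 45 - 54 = -16*c^3 - 38*c^2 + 149*c - 18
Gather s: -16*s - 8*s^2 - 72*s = -8*s^2 - 88*s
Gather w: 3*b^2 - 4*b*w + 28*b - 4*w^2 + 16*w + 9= 3*b^2 + 28*b - 4*w^2 + w*(16 - 4*b) + 9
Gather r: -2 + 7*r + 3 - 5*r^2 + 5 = -5*r^2 + 7*r + 6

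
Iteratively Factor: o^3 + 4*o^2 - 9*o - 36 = (o + 3)*(o^2 + o - 12) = (o + 3)*(o + 4)*(o - 3)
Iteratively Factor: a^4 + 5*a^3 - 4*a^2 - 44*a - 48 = (a - 3)*(a^3 + 8*a^2 + 20*a + 16) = (a - 3)*(a + 2)*(a^2 + 6*a + 8) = (a - 3)*(a + 2)*(a + 4)*(a + 2)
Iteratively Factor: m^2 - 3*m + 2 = (m - 2)*(m - 1)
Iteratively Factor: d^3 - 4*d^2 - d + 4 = (d - 4)*(d^2 - 1) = (d - 4)*(d - 1)*(d + 1)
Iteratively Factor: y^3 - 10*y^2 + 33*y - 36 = (y - 3)*(y^2 - 7*y + 12) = (y - 3)^2*(y - 4)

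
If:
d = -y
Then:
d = -y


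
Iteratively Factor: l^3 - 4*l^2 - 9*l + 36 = (l - 3)*(l^2 - l - 12) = (l - 4)*(l - 3)*(l + 3)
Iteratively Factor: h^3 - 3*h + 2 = (h - 1)*(h^2 + h - 2) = (h - 1)^2*(h + 2)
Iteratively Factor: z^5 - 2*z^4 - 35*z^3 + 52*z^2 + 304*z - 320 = (z - 1)*(z^4 - z^3 - 36*z^2 + 16*z + 320) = (z - 1)*(z + 4)*(z^3 - 5*z^2 - 16*z + 80) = (z - 5)*(z - 1)*(z + 4)*(z^2 - 16) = (z - 5)*(z - 4)*(z - 1)*(z + 4)*(z + 4)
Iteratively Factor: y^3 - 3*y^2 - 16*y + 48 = (y - 3)*(y^2 - 16) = (y - 4)*(y - 3)*(y + 4)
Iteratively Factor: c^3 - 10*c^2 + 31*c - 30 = (c - 2)*(c^2 - 8*c + 15) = (c - 5)*(c - 2)*(c - 3)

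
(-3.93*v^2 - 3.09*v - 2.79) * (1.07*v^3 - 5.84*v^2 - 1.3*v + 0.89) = -4.2051*v^5 + 19.6449*v^4 + 20.1693*v^3 + 16.8129*v^2 + 0.8769*v - 2.4831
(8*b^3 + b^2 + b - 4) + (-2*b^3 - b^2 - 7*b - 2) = 6*b^3 - 6*b - 6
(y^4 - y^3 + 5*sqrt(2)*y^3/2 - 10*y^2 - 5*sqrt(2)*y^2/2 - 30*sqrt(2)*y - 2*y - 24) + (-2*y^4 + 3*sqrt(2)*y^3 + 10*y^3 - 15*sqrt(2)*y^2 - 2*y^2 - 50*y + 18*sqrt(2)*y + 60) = -y^4 + 11*sqrt(2)*y^3/2 + 9*y^3 - 35*sqrt(2)*y^2/2 - 12*y^2 - 52*y - 12*sqrt(2)*y + 36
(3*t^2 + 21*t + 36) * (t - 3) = 3*t^3 + 12*t^2 - 27*t - 108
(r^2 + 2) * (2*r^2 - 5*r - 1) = 2*r^4 - 5*r^3 + 3*r^2 - 10*r - 2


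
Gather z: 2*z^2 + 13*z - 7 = 2*z^2 + 13*z - 7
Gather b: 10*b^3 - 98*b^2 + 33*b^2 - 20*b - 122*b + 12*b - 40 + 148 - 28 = 10*b^3 - 65*b^2 - 130*b + 80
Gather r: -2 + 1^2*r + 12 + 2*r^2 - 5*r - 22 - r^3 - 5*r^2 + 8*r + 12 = -r^3 - 3*r^2 + 4*r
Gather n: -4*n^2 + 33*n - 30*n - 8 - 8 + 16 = -4*n^2 + 3*n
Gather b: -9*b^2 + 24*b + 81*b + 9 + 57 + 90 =-9*b^2 + 105*b + 156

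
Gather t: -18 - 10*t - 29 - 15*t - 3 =-25*t - 50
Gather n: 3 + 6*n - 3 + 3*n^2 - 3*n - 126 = 3*n^2 + 3*n - 126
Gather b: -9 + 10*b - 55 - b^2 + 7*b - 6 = -b^2 + 17*b - 70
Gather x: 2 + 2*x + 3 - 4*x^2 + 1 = -4*x^2 + 2*x + 6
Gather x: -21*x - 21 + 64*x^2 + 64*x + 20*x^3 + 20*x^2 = 20*x^3 + 84*x^2 + 43*x - 21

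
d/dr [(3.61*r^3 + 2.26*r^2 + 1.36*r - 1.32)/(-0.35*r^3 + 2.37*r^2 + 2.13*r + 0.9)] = (-4.44089209850063e-16*r^5 + 9.3467*r^4 + 16.3306*r^3 + 9.9516*r^2 + 10.3248*r + 4.0356)/(0.1225*r^6 - 1.659*r^5 + 4.1259*r^4 + 9.4662*r^3 + 8.8029*r^2 + 3.834*r + 0.81)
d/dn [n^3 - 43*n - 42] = 3*n^2 - 43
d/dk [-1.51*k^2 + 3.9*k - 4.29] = 3.9 - 3.02*k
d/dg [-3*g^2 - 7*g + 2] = -6*g - 7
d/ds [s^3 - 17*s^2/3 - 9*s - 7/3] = 3*s^2 - 34*s/3 - 9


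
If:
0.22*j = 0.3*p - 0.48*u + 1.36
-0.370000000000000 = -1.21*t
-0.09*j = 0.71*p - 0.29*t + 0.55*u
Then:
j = 5.41595690930744 - 2.76091703056769*u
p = -0.424672489082969*u - 0.561631599841207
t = 0.31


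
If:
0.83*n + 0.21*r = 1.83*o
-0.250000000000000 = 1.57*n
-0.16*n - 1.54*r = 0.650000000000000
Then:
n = -0.16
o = -0.12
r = -0.41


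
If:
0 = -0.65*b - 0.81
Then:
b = -1.25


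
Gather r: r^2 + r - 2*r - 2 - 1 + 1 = r^2 - r - 2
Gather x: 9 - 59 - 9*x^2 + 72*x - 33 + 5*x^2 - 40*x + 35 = -4*x^2 + 32*x - 48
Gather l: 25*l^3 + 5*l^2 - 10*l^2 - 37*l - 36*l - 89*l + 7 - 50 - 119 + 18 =25*l^3 - 5*l^2 - 162*l - 144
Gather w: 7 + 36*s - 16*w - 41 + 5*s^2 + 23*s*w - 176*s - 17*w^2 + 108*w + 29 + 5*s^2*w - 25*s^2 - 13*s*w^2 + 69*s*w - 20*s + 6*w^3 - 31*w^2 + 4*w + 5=-20*s^2 - 160*s + 6*w^3 + w^2*(-13*s - 48) + w*(5*s^2 + 92*s + 96)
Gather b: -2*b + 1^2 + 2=3 - 2*b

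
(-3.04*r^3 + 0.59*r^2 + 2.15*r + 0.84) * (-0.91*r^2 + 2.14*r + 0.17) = 2.7664*r^5 - 7.0425*r^4 - 1.2107*r^3 + 3.9369*r^2 + 2.1631*r + 0.1428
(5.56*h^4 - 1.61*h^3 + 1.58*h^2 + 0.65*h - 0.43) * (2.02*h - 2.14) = 11.2312*h^5 - 15.1506*h^4 + 6.637*h^3 - 2.0682*h^2 - 2.2596*h + 0.9202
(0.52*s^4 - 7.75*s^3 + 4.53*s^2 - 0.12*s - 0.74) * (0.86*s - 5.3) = 0.4472*s^5 - 9.421*s^4 + 44.9708*s^3 - 24.1122*s^2 - 0.000399999999999956*s + 3.922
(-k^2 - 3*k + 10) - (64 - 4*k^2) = 3*k^2 - 3*k - 54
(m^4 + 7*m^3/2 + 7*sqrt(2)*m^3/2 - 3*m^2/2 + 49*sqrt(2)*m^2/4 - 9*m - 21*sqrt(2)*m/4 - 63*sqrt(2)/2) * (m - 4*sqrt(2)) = m^5 - sqrt(2)*m^4/2 + 7*m^4/2 - 59*m^3/2 - 7*sqrt(2)*m^3/4 - 107*m^2 + 3*sqrt(2)*m^2/4 + 9*sqrt(2)*m/2 + 42*m + 252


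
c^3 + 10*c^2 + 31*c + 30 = (c + 2)*(c + 3)*(c + 5)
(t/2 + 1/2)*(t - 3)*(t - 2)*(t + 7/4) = t^4/2 - 9*t^3/8 - 3*t^2 + 31*t/8 + 21/4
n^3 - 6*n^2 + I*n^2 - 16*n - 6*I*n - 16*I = (n - 8)*(n + 2)*(n + I)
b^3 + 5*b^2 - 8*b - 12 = (b - 2)*(b + 1)*(b + 6)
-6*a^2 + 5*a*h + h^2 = (-a + h)*(6*a + h)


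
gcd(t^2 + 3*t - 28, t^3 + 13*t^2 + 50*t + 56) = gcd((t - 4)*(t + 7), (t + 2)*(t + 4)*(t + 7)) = t + 7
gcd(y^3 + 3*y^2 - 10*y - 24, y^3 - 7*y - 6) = y^2 - y - 6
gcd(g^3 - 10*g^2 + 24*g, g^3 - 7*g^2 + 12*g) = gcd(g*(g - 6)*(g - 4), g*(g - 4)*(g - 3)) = g^2 - 4*g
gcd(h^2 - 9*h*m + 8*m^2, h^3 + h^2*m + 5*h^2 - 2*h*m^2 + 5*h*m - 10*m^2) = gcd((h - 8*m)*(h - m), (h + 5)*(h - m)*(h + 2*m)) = h - m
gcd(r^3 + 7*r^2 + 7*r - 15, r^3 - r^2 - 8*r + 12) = r + 3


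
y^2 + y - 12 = (y - 3)*(y + 4)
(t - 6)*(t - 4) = t^2 - 10*t + 24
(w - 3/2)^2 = w^2 - 3*w + 9/4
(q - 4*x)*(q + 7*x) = q^2 + 3*q*x - 28*x^2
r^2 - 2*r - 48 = (r - 8)*(r + 6)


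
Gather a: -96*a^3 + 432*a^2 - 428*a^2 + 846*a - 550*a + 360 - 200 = -96*a^3 + 4*a^2 + 296*a + 160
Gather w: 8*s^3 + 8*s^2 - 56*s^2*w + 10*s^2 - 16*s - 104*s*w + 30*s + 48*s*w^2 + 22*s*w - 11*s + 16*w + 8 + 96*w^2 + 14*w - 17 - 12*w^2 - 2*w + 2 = 8*s^3 + 18*s^2 + 3*s + w^2*(48*s + 84) + w*(-56*s^2 - 82*s + 28) - 7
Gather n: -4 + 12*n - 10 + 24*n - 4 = 36*n - 18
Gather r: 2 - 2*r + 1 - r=3 - 3*r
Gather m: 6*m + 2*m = 8*m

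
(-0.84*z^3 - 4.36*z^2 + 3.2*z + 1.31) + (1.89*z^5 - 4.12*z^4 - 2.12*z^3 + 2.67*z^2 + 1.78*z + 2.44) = 1.89*z^5 - 4.12*z^4 - 2.96*z^3 - 1.69*z^2 + 4.98*z + 3.75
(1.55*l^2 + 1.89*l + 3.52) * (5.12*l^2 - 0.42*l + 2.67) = 7.936*l^4 + 9.0258*l^3 + 21.3671*l^2 + 3.5679*l + 9.3984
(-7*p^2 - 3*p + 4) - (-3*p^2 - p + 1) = -4*p^2 - 2*p + 3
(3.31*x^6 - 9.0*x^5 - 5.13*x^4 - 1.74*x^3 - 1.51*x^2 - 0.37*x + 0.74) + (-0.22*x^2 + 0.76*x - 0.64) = 3.31*x^6 - 9.0*x^5 - 5.13*x^4 - 1.74*x^3 - 1.73*x^2 + 0.39*x + 0.1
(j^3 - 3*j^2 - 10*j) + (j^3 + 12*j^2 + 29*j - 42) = 2*j^3 + 9*j^2 + 19*j - 42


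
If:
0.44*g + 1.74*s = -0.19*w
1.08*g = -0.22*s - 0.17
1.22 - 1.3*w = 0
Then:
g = -0.14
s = -0.07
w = 0.94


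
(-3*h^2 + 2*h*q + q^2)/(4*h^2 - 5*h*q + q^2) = (3*h + q)/(-4*h + q)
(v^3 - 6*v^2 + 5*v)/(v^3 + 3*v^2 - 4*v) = (v - 5)/(v + 4)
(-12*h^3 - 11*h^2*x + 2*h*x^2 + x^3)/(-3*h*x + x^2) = 4*h^2/x + 5*h + x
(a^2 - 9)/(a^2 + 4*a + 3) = (a - 3)/(a + 1)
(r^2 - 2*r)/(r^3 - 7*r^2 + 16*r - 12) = r/(r^2 - 5*r + 6)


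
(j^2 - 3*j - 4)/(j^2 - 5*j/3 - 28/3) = 3*(j + 1)/(3*j + 7)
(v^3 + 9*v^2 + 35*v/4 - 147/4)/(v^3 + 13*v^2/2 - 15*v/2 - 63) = (2*v^2 + 11*v - 21)/(2*(v^2 + 3*v - 18))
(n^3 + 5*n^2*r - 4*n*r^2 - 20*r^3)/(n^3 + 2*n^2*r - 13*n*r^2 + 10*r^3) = (-n - 2*r)/(-n + r)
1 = 1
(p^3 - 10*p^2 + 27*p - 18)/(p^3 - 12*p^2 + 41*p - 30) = (p - 3)/(p - 5)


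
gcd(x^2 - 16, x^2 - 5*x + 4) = x - 4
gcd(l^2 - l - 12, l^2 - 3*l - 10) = 1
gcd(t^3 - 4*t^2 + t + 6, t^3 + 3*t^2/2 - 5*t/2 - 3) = t + 1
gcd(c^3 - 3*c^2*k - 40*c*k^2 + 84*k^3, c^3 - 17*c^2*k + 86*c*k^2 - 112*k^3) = c^2 - 9*c*k + 14*k^2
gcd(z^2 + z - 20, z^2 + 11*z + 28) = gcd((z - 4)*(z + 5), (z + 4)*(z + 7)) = 1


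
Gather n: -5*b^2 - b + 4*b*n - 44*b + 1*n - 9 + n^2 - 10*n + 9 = -5*b^2 - 45*b + n^2 + n*(4*b - 9)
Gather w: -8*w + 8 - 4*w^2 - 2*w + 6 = -4*w^2 - 10*w + 14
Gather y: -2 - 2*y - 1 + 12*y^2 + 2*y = 12*y^2 - 3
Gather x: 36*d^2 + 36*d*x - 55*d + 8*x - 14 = 36*d^2 - 55*d + x*(36*d + 8) - 14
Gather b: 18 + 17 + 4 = 39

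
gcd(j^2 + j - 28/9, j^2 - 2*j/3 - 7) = j + 7/3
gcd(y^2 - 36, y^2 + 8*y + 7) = 1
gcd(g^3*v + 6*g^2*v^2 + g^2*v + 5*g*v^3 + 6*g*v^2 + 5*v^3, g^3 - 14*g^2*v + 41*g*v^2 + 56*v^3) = g + v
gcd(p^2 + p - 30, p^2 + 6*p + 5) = 1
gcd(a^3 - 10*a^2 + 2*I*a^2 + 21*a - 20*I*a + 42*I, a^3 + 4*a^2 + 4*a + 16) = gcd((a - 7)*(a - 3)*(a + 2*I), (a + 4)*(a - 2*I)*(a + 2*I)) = a + 2*I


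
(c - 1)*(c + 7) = c^2 + 6*c - 7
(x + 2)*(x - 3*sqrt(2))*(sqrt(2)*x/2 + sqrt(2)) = sqrt(2)*x^3/2 - 3*x^2 + 2*sqrt(2)*x^2 - 12*x + 2*sqrt(2)*x - 12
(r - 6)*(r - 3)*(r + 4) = r^3 - 5*r^2 - 18*r + 72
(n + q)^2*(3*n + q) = 3*n^3 + 7*n^2*q + 5*n*q^2 + q^3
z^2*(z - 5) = z^3 - 5*z^2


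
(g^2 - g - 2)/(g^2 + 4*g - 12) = (g + 1)/(g + 6)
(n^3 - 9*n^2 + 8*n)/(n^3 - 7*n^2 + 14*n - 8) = n*(n - 8)/(n^2 - 6*n + 8)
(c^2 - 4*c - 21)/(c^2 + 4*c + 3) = (c - 7)/(c + 1)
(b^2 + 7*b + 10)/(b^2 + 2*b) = (b + 5)/b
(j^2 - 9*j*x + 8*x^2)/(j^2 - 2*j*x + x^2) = (-j + 8*x)/(-j + x)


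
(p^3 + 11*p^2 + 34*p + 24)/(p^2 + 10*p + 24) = p + 1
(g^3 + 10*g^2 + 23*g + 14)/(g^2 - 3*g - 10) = (g^2 + 8*g + 7)/(g - 5)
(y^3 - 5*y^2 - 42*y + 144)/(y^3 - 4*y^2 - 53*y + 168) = (y + 6)/(y + 7)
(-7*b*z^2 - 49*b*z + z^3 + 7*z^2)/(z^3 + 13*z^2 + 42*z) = (-7*b + z)/(z + 6)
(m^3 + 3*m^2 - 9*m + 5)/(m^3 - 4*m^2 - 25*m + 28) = (m^2 + 4*m - 5)/(m^2 - 3*m - 28)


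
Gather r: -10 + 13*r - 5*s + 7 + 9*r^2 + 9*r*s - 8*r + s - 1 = 9*r^2 + r*(9*s + 5) - 4*s - 4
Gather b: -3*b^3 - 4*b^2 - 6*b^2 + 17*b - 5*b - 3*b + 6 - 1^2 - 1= -3*b^3 - 10*b^2 + 9*b + 4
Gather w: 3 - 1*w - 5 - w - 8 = -2*w - 10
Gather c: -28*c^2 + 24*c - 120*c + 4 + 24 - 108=-28*c^2 - 96*c - 80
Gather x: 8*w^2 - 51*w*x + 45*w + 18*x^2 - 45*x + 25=8*w^2 + 45*w + 18*x^2 + x*(-51*w - 45) + 25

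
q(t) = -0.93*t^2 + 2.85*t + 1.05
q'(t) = 2.85 - 1.86*t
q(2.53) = 2.31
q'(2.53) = -1.86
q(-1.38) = -4.65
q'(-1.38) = 5.42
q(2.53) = 2.31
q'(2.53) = -1.86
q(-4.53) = -30.94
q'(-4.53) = 11.28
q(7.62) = -31.23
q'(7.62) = -11.32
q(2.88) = 1.54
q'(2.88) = -2.51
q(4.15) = -3.14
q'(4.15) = -4.87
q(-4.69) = -32.77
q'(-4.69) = 11.57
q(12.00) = -98.67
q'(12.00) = -19.47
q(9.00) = -48.63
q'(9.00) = -13.89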